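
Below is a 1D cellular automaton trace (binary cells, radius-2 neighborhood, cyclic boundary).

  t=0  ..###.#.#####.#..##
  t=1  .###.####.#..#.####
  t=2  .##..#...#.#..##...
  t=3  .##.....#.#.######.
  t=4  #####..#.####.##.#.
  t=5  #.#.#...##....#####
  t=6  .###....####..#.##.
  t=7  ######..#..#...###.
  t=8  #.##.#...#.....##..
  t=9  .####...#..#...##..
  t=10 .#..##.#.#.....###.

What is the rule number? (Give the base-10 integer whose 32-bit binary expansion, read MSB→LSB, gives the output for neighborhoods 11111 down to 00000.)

2515107524

  [31] ##### => #  t=0,i=10
  [30] ####. => .  t=0,i=11
  [29] ###.# => .  t=0,i=4
  [28] ###.. => #  t=3,i=17
  [27] ##.## => .  t=1,i=0
  [26] ##.#. => #  t=0,i=5
  [25] ##..# => .  t=0,i=0
  [24] ##... => #  t=2,i=16
  [23] #.### => #  t=0,i=8
  [22] #.##. => #  t=4,i=14
  [21] #.#.# => #  t=0,i=6
  [20] #.#.. => .  t=0,i=14
  [19] #..## => #  t=0,i=1
  [18] #..#. => .  t=1,i=12
  [17] #...# => .  t=2,i=7
  [16] #.... => #  t=2,i=17
  [15] .#### => .  t=0,i=9
  [14] .###. => #  t=0,i=3
  [13] .##.# => #  t=4,i=15
  [12] .##.. => #  t=0,i=18
  [11] .#.## => #  t=0,i=7
  [10] .#.#. => #  t=2,i=10
  [9] .#..# => #  t=0,i=15
  [8] .#... => .  t=2,i=6
  [7] ..### => #  t=0,i=2
  [6] ..##. => #  t=0,i=17
  [5] ..#.# => .  t=1,i=13
  [4] ..#.. => .  t=2,i=5
  [3] ...## => .  t=2,i=0
  [2] ...#. => #  t=2,i=8
  [1] ....# => .  t=2,i=18
  [0] ..... => .  t=3,i=5
  bits 10010101111010010111111011000100 = 2515107524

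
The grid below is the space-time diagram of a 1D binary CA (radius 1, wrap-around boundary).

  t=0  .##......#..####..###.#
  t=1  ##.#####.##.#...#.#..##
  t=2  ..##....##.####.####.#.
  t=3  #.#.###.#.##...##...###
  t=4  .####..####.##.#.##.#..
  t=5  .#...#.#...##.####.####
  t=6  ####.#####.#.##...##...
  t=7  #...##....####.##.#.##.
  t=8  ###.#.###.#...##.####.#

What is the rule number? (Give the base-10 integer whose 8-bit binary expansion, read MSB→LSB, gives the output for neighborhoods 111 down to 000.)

61

  ###|.  b7=0 t=0,i=13
  ##.|.  b6=0 t=0,i=2
  #.#|#  b5=1 t=0,i=0
  #..|#  b4=1 t=0,i=3
  .##|#  b3=1 t=0,i=1
  .#.|#  b2=1 t=0,i=9
  ..#|.  b1=0 t=0,i=8
  ...|#  b0=1 t=0,i=4
  bits 00111101 = 61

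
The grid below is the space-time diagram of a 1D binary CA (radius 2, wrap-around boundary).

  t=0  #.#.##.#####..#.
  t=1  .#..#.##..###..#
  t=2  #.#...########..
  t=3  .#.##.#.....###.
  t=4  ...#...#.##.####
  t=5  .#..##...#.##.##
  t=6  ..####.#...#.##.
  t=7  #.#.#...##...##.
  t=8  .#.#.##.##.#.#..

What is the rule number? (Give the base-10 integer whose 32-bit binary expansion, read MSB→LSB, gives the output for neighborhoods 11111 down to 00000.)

1523210179

  [31] ##### => .  t=0,i=9
  [30] ####. => #  t=0,i=10
  [29] ###.# => .  t=6,i=5
  [28] ###.. => #  t=0,i=11
  [27] ##.## => #  t=0,i=6
  [26] ##.#. => .  t=3,i=5
  [25] ##..# => #  t=0,i=12
  [24] ##... => .  t=4,i=0
  [23] #.### => #  t=0,i=7
  [22] #.##. => #  t=0,i=4
  [21] #.#.# => .  t=0,i=0
  [20] #.#.. => .  t=1,i=1
  [19] #..## => #  t=1,i=9
  [18] #..#. => .  t=0,i=13
  [17] #...# => #  t=2,i=4
  [16] #.... => .  t=3,i=8
  [15] .#### => .  t=0,i=8
  [14] .###. => #  t=1,i=11
  [13] .##.# => .  t=0,i=5
  [12] .##.. => #  t=1,i=7
  [11] .#.## => .  t=0,i=3
  [10] .#.#. => #  t=0,i=1
  [9] .#..# => #  t=1,i=2
  [8] .#... => #  t=2,i=3
  [7] ..### => #  t=1,i=10
  [6] ..##. => #  t=5,i=4
  [5] ..#.# => .  t=0,i=14
  [4] ..#.. => .  t=4,i=3
  [3] ...## => .  t=2,i=5
  [2] ...#. => .  t=4,i=2
  [1] ....# => #  t=3,i=10
  [0] ..... => #  t=3,i=9
  bits 01011010110010100101011111000011 = 1523210179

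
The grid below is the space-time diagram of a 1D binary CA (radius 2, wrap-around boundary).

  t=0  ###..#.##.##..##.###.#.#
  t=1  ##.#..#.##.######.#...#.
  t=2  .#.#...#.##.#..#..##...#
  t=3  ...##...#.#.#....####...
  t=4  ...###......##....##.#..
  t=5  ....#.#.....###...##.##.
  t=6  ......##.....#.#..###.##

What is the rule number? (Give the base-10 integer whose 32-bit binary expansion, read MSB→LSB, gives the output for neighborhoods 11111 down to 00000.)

1259927872

  ##### -> .   bit 31 = 0  t=1,i=13
  ####. -> #   bit 30 = 1  t=0,i=1
  ###.# -> .   bit 29 = 0  t=0,i=19
  ###.. -> .   bit 28 = 0  t=0,i=2
  ##.## -> #   bit 27 = 1  t=0,i=9
  ##.#. -> .   bit 26 = 0  t=0,i=20
  ##..# -> #   bit 25 = 1  t=0,i=3
  ##... -> #   bit 24 = 1  t=2,i=20
  #.### -> .   bit 23 = 0  t=0,i=17
  #.##. -> .   bit 22 = 0  t=0,i=7
  #.#.# -> .   bit 21 = 0  t=0,i=21
  #.#.. -> #   bit 20 = 1  t=1,i=3
  #..## -> #   bit 19 = 1  t=0,i=13
  #..#. -> .   bit 18 = 0  t=0,i=4
  #...# -> .   bit 17 = 0  t=1,i=20
  #.... -> .   bit 16 = 0  t=3,i=14
  .#### -> #   bit 15 = 1  t=0,i=0
  .###. -> #   bit 14 = 1  t=0,i=18
  .##.# -> #   bit 13 = 1  t=0,i=8
  .##.. -> #   bit 12 = 1  t=0,i=11
  .#.## -> #   bit 11 = 1  t=0,i=6
  .#.#. -> .   bit 10 = 0  t=2,i=0
  .#..# -> .   bit 9 = 0  t=1,i=4
  .#... -> #   bit 8 = 1  t=1,i=19
  ..### -> .   bit 7 = 0  t=3,i=17
  ..##. -> #   bit 6 = 1  t=0,i=14
  ..#.# -> .   bit 5 = 0  t=0,i=5
  ..#.. -> .   bit 4 = 0  t=2,i=15
  ...## -> .   bit 3 = 0  t=3,i=2
  ...#. -> .   bit 2 = 0  t=1,i=21
  ....# -> .   bit 1 = 0  t=3,i=1
  ..... -> .   bit 0 = 0  t=3,i=0
  bits 01001011000110001111100101000000 = 1259927872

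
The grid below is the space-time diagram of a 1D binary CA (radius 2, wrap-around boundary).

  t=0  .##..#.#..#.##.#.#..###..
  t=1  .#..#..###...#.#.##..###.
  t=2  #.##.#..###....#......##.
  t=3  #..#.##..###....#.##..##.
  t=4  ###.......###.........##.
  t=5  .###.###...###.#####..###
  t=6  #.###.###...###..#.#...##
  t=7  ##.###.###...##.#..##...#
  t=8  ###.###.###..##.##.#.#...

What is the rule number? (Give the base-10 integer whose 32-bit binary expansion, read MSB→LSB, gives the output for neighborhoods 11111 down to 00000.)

3107218241

  ##### -> #   bit 31 = 1  t=5,i=17
  ####. -> .   bit 30 = 0  t=5,i=18
  ###.# -> #   bit 29 = 1  t=5,i=3
  ###.. -> #   bit 28 = 1  t=0,i=22
  ##.## -> #   bit 27 = 1  t=4,i=24
  ##.#. -> .   bit 26 = 0  t=0,i=14
  ##..# -> .   bit 25 = 0  t=0,i=3
  ##... -> #   bit 24 = 1  t=0,i=23
  #.### -> .   bit 23 = 0  t=4,i=0
  #.##. -> .   bit 22 = 0  t=0,i=12
  #.#.# -> #   bit 21 = 1  t=0,i=15
  #.#.. -> #   bit 20 = 1  t=0,i=7
  #..## -> .   bit 19 = 0  t=0,i=19
  #..#. -> #   bit 18 = 1  t=0,i=4
  #...# -> .   bit 17 = 0  t=0,i=24
  #.... -> .   bit 16 = 0  t=2,i=12
  .#### -> .   bit 15 = 0  t=5,i=16
  .###. -> #   bit 14 = 1  t=0,i=21
  .##.# -> #   bit 13 = 1  t=0,i=13
  .##.. -> .   bit 12 = 0  t=0,i=2
  .#.## -> .   bit 11 = 0  t=0,i=11
  .#.#. -> .   bit 10 = 0  t=0,i=6
  .#..# -> #   bit 9 = 1  t=0,i=8
  .#... -> #   bit 8 = 1  t=2,i=16
  ..### -> .   bit 7 = 0  t=0,i=20
  ..##. -> #   bit 6 = 1  t=0,i=1
  ..#.# -> .   bit 5 = 0  t=0,i=5
  ..#.. -> .   bit 4 = 0  t=1,i=1
  ...## -> .   bit 3 = 0  t=0,i=0
  ...#. -> .   bit 2 = 0  t=1,i=12
  ....# -> .   bit 1 = 0  t=2,i=13
  ..... -> #   bit 0 = 1  t=2,i=18
  bits 10111001001101000110001101000001 = 3107218241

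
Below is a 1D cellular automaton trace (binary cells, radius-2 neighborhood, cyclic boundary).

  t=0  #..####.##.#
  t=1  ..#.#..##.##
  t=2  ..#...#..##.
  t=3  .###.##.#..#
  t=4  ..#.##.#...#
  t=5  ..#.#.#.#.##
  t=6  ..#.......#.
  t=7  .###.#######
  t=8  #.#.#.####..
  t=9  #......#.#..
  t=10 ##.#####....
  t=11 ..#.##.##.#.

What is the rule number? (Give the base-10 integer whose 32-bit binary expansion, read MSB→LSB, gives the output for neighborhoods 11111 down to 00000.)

2638790967

  [31] ##### => #  t=7,i=7
  [30] ####. => .  t=0,i=5
  [29] ###.# => .  t=0,i=6
  [28] ###.. => #  t=8,i=9
  [27] ##.## => #  t=0,i=7
  [26] ##.#. => #  t=3,i=7
  [25] ##..# => .  t=0,i=1
  [24] ##... => #  t=2,i=11
  [23] #.### => .  t=3,i=1
  [22] #.##. => #  t=0,i=8
  [21] #.#.# => .  t=5,i=4
  [20] #.#.. => .  t=1,i=4
  [19] #..## => #  t=0,i=2
  [18] #..#. => .  t=1,i=1
  [17] #...# => .  t=2,i=0
  [16] #.... => .  t=6,i=4
  [15] .#### => #  t=0,i=4
  [14] .###. => #  t=3,i=2
  [13] .##.# => .  t=0,i=9
  [12] .##.. => .  t=0,i=0
  [11] .#.## => .  t=3,i=0
  [10] .#.#. => .  t=1,i=3
  [9] .#..# => .  t=1,i=5
  [8] .#... => #  t=2,i=3
  [7] ..### => .  t=0,i=3
  [6] ..##. => .  t=1,i=7
  [5] ..#.# => #  t=1,i=2
  [4] ..#.. => #  t=2,i=2
  [3] ...## => .  t=10,i=11
  [2] ...#. => #  t=2,i=1
  [1] ....# => #  t=6,i=8
  [0] ..... => #  t=6,i=5
  bits 10011101010010001100000100110111 = 2638790967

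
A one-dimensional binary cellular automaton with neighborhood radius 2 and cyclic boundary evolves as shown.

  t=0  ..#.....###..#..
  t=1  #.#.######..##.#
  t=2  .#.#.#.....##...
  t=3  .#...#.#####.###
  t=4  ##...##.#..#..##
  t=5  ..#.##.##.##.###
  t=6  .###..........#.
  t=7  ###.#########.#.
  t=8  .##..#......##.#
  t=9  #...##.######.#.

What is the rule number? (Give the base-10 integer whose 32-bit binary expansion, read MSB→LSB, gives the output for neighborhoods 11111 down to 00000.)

622708987

  nb #####: next=.  (t=1,i=6, bit31=0)
  nb ####.: next=.  (t=1,i=8, bit30=0)
  nb ###.#: next=#  (t=3,i=11, bit29=1)
  nb ###..: next=.  (t=0,i=10, bit28=0)
  nb ##.##: next=.  (t=1,i=14, bit27=0)
  nb ##.#.: next=#  (t=1,i=1, bit26=1)
  nb ##..#: next=.  (t=0,i=11, bit25=0)
  nb ##...: next=#  (t=2,i=13, bit24=1)
  nb #.###: next=.  (t=1,i=4, bit23=0)
  nb #.##.: next=.  (t=1,i=15, bit22=0)
  nb #.#.#: next=.  (t=1,i=2, bit21=0)
  nb #.#..: next=#  (t=2,i=5, bit20=1)
  nb #..##: next=#  (t=1,i=11, bit19=1)
  nb #..#.: next=#  (t=0,i=12, bit18=1)
  nb #...#: next=.  (t=3,i=3, bit17=0)
  nb #....: next=#  (t=0,i=4, bit16=1)
  nb .####: next=#  (t=1,i=5, bit15=1)
  nb .###.: next=#  (t=0,i=9, bit14=1)
  nb .##.#: next=.  (t=1,i=0, bit13=0)
  nb .##..: next=.  (t=2,i=12, bit12=0)
  nb .#.##: next=#  (t=1,i=3, bit11=1)
  nb .#.#.: next=.  (t=2,i=2, bit10=0)
  nb .#..#: next=.  (t=4,i=9, bit9=0)
  nb .#...: next=.  (t=0,i=3, bit8=0)
  nb ..###: next=#  (t=0,i=8, bit7=1)
  nb ..##.: next=#  (t=1,i=12, bit6=1)
  nb ..#.#: next=#  (t=2,i=1, bit5=1)
  nb ..#..: next=#  (t=0,i=2, bit4=1)
  nb ...##: next=#  (t=0,i=7, bit3=1)
  nb ...#.: next=.  (t=0,i=1, bit2=0)
  nb ....#: next=#  (t=0,i=0, bit1=1)
  nb .....: next=#  (t=0,i=5, bit0=1)
  bits 00100101000111011100100011111011 = 622708987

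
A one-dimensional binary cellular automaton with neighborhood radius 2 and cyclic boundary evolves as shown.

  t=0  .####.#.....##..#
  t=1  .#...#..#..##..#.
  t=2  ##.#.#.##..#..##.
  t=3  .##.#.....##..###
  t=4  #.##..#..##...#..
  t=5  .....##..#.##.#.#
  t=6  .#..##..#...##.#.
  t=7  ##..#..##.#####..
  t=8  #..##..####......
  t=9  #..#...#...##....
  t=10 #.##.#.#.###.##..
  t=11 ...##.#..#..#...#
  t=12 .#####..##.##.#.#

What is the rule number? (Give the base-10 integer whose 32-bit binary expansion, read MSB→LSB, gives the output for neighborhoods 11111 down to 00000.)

226960600

  [31] ##### => .  t=7,i=12
  [30] ####. => .  t=0,i=3
  [29] ###.# => .  t=0,i=4
  [28] ###.. => .  t=7,i=14
  [27] ##.## => #  t=2,i=16
  [26] ##.#. => #  t=0,i=5
  [25] ##..# => .  t=0,i=14
  [24] ##... => #  t=4,i=11
  [23] #.### => #  t=0,i=1
  [22] #.##. => .  t=2,i=0
  [21] #.#.# => .  t=2,i=3
  [20] #.#.. => .  t=0,i=6
  [19] #..## => .  t=1,i=10
  [18] #..#. => #  t=0,i=15
  [17] #...# => #  t=1,i=3
  [16] #.... => #  t=0,i=8
  [15] .#### => .  t=0,i=2
  [14] .###. => .  t=3,i=15
  [13] .##.# => #  t=2,i=1
  [12] .##.. => .  t=0,i=13
  [11] .#.## => .  t=0,i=0
  [10] .#.#. => #  t=2,i=4
  [9] .#..# => .  t=1,i=6
  [8] .#... => .  t=0,i=7
  [7] ..### => #  t=3,i=14
  [6] ..##. => #  t=0,i=12
  [5] ..#.# => .  t=0,i=16
  [4] ..#.. => #  t=1,i=1
  [3] ...## => #  t=0,i=11
  [2] ...#. => .  t=1,i=4
  [1] ....# => .  t=0,i=10
  [0] ..... => .  t=0,i=9
  bits 00001101100001110010010011011000 = 226960600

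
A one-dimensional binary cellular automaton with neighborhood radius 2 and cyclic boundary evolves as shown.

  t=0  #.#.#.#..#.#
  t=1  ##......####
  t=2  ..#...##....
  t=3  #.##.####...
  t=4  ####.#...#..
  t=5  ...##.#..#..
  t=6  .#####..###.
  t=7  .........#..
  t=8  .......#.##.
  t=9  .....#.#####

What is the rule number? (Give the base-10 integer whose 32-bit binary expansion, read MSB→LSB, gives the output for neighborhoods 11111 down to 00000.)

633633146

  #####|.  b31=0 t=1,i=10
  ####.|.  b30=0 t=1,i=0
  ###.#|#  b29=1 t=4,i=3
  ###..|.  b28=0 t=1,i=1
  ##.##|.  b27=0 t=3,i=4
  ##.#.|#  b26=1 t=0,i=1
  ##..#|.  b25=0 t=6,i=6
  ##...|#  b24=1 t=1,i=2
  #.###|#  b23=1 t=3,i=5
  #.##.|#  b22=1 t=0,i=11
  #.#.#|.  b21=0 t=0,i=2
  #.#..|.  b20=0 t=0,i=6
  #..##|.  b19=0 t=4,i=11
  #..#.|#  b18=1 t=0,i=8
  #...#|.  b17=0 t=2,i=4
  #....|.  b16=0 t=1,i=3
  .####|.  b15=0 t=1,i=9
  .###.|#  b14=1 t=6,i=9
  .##.#|#  b13=1 t=0,i=0
  .##..|#  b12=1 t=2,i=7
  .#.##|#  b11=1 t=0,i=10
  .#.#.|.  b10=0 t=0,i=3
  .#..#|.  b9=0 t=0,i=7
  .#...|#  b8=1 t=2,i=3
  ..###|.  b7=0 t=1,i=8
  ..##.|#  b6=1 t=2,i=6
  ..#.#|#  b5=1 t=0,i=9
  ..#..|#  b4=1 t=2,i=2
  ...##|#  b3=1 t=1,i=7
  ...#.|.  b2=0 t=2,i=1
  ....#|#  b1=1 t=1,i=6
  .....|.  b0=0 t=1,i=4
  bits 00100101110001000111100101111010 = 633633146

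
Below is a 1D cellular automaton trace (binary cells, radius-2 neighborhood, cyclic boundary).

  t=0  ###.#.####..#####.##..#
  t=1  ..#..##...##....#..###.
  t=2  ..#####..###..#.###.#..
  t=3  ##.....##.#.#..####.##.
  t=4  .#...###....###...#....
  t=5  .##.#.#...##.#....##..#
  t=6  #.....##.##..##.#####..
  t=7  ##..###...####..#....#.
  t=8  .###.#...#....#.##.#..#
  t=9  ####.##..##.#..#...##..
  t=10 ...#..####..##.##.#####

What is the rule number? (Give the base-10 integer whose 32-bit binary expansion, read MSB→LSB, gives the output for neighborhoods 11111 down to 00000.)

  [31] ##### => .  t=0,i=14
  [30] ####. => .  t=0,i=1
  [29] ###.# => #  t=0,i=2
  [28] ###.. => .  t=0,i=9
  [27] ##.## => .  t=0,i=17
  [26] ##.#. => .  t=0,i=3
  [25] ##..# => #  t=0,i=10
  [24] ##... => .  t=1,i=7
  [23] #.### => #  t=0,i=6
  [22] #.##. => .  t=0,i=18
  [21] #.#.# => .  t=0,i=4
  [20] #.#.. => #  t=2,i=20
  [19] #..## => #  t=0,i=11
  [18] #..#. => .  t=2,i=13
  [17] #...# => .  t=1,i=0
  [16] #.... => .  t=1,i=13
  [15] .#### => .  t=0,i=0
  [14] .###. => #  t=1,i=20
  [13] .##.# => .  t=3,i=8
  [12] .##.. => #  t=0,i=19
  [11] .#.## => #  t=0,i=5
  [10] .#.#. => .  t=3,i=11
  [9] .#..# => #  t=1,i=3
  [8] .#... => #  t=2,i=21
  [7] ..### => .  t=0,i=12
  [6] ..##. => #  t=1,i=5
  [5] ..#.# => .  t=2,i=14
  [4] ..#.. => #  t=1,i=2
  [3] ...## => #  t=1,i=9
  [2] ...#. => .  t=1,i=1
  [1] ....# => #  t=1,i=14
  [0] ..... => .  t=3,i=4
  bits 00100010100110000101101101011010 = 580410202

580410202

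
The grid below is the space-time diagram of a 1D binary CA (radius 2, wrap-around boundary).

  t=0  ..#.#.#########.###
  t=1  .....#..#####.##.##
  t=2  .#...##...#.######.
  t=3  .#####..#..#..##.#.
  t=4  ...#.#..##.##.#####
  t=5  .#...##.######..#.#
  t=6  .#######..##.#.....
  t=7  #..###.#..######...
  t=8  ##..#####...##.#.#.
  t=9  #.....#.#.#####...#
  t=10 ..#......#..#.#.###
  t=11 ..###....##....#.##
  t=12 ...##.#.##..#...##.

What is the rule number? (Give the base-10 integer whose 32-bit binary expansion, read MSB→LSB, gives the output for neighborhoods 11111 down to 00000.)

  nb #####: next=#  (t=0,i=8, bit31=1)
  nb ####.: next=.  (t=0,i=13, bit30=0)
  nb ###.#: next=#  (t=0,i=14, bit29=1)
  nb ###..: next=#  (t=0,i=18, bit28=1)
  nb ##.##: next=#  (t=0,i=15, bit27=1)
  nb ##.#.: next=#  (t=3,i=16, bit26=1)
  nb ##..#: next=.  (t=0,i=0, bit25=0)
  nb ##...: next=.  (t=1,i=0, bit24=0)
  nb #.###: next=.  (t=0,i=6, bit23=0)
  nb #.##.: next=#  (t=1,i=14, bit22=1)
  nb #.#.#: next=.  (t=0,i=4, bit21=0)
  nb #.#..: next=#  (t=3,i=17, bit20=1)
  nb #..##: next=.  (t=1,i=7, bit19=0)
  nb #..#.: next=.  (t=0,i=1, bit18=0)
  nb #...#: next=#  (t=2,i=3, bit17=1)
  nb #....: next=#  (t=1,i=1, bit16=1)
  nb .####: next=.  (t=0,i=7, bit15=0)
  nb .###.: next=#  (t=0,i=17, bit14=1)
  nb .##.#: next=#  (t=1,i=15, bit13=1)
  nb .##..: next=.  (t=1,i=18, bit12=0)
  nb .#.##: next=#  (t=0,i=5, bit11=1)
  nb .#.#.: next=.  (t=0,i=3, bit10=0)
  nb .#..#: next=#  (t=1,i=6, bit9=1)
  nb .#...: next=#  (t=2,i=2, bit8=1)
  nb ..###: next=.  (t=1,i=8, bit7=0)
  nb ..##.: next=#  (t=2,i=5, bit6=1)
  nb ..#.#: next=.  (t=0,i=2, bit5=0)
  nb ..#..: next=#  (t=1,i=5, bit4=1)
  nb ...##: next=#  (t=2,i=4, bit3=1)
  nb ...#.: next=.  (t=1,i=4, bit2=0)
  nb ....#: next=.  (t=1,i=3, bit1=0)
  nb .....: next=.  (t=1,i=2, bit0=0)
  bits 10111100010100110110101101011000 = 3159583576

3159583576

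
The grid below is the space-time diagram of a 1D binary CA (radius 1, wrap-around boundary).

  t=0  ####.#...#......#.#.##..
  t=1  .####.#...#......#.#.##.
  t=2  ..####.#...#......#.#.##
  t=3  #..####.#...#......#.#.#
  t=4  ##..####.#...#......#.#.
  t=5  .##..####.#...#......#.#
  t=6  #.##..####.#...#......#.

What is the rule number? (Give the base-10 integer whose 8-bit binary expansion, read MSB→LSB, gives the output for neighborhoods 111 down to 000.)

  nb ###: next=#  (t=0,i=1, bit7=1)
  nb ##.: next=#  (t=0,i=3, bit6=1)
  nb #.#: next=#  (t=0,i=4, bit5=1)
  nb #..: next=#  (t=0,i=6, bit4=1)
  nb .##: next=.  (t=0,i=0, bit3=0)
  nb .#.: next=.  (t=0,i=5, bit2=0)
  nb ..#: next=.  (t=0,i=8, bit1=0)
  nb ...: next=.  (t=0,i=7, bit0=0)
  bits 11110000 = 240

240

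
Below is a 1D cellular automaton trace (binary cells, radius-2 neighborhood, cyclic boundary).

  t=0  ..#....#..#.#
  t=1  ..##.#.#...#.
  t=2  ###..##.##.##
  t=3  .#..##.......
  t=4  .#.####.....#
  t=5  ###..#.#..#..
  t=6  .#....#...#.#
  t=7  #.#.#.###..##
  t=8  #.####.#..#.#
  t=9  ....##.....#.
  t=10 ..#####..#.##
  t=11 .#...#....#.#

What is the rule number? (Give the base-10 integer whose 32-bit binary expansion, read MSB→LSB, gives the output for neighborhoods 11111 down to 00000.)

1630166362

  #####|.  b31=0 t=2,i=0
  ####.|#  b30=1 t=2,i=1
  ###.#|#  b29=1 t=7,i=0
  ###..|.  b28=0 t=2,i=2
  ##.##|.  b27=0 t=2,i=7
  ##.#.|.  b26=0 t=1,i=4
  ##..#|.  b25=0 t=2,i=3
  ##...|#  b24=1 t=3,i=6
  #.###|.  b23=0 t=2,i=11
  #.##.|.  b22=0 t=2,i=8
  #.#.#|#  b21=1 t=1,i=5
  #.#..|.  b20=0 t=0,i=12
  #..##|#  b19=1 t=2,i=4
  #..#.|.  b18=0 t=0,i=1
  #...#|#  b17=1 t=1,i=0
  #....|.  b16=0 t=0,i=4
  .####|.  b15=0 t=2,i=12
  .###.|#  b14=1 t=5,i=1
  .##.#|.  b13=0 t=1,i=3
  .##..|#  b12=1 t=3,i=5
  .#.##|#  b11=1 t=4,i=2
  .#.#.|#  b10=1 t=0,i=11
  .#..#|.  b9=0 t=0,i=0
  .#...|#  b8=1 t=0,i=3
  ..###|.  b7=0 t=5,i=0
  ..##.|#  b6=1 t=1,i=2
  ..#.#|.  b5=0 t=0,i=10
  ..#..|#  b4=1 t=0,i=2
  ...##|#  b3=1 t=1,i=1
  ...#.|.  b2=0 t=0,i=6
  ....#|#  b1=1 t=0,i=5
  .....|.  b0=0 t=3,i=8
  bits 01100001001010100101110101011010 = 1630166362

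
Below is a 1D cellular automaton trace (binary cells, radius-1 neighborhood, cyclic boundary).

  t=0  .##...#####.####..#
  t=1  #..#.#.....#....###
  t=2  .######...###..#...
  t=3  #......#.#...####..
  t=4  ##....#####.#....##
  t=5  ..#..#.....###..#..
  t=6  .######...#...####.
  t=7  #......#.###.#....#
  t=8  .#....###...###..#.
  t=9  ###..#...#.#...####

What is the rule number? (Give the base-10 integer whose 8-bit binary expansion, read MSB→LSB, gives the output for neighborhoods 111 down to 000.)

54

  [7] ### => .  t=0,i=7
  [6] ##. => .  t=0,i=2
  [5] #.# => #  t=0,i=0
  [4] #.. => #  t=0,i=3
  [3] .## => .  t=0,i=1
  [2] .#. => #  t=0,i=18
  [1] ..# => #  t=0,i=5
  [0] ... => .  t=0,i=4
  bits 00110110 = 54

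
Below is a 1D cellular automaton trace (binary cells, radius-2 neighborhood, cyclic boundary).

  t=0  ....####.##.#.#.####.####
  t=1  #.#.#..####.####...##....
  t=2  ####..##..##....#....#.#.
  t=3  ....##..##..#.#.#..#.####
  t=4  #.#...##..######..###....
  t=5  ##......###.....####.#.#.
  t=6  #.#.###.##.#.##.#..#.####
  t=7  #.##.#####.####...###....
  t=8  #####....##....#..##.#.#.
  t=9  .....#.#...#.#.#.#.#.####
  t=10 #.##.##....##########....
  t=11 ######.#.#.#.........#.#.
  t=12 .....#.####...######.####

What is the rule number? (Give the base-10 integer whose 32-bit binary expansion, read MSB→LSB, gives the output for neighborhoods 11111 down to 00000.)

728526003

  nb #####: next=.  (t=4,i=12, bit31=0)
  nb ####.: next=.  (t=0,i=6, bit30=0)
  nb ###.#: next=#  (t=0,i=7, bit29=1)
  nb ###..: next=.  (t=0,i=24, bit28=0)
  nb ##.##: next=#  (t=0,i=8, bit27=1)
  nb ##.#.: next=.  (t=0,i=11, bit26=0)
  nb ##..#: next=#  (t=2,i=4, bit25=1)
  nb ##...: next=#  (t=0,i=0, bit24=1)
  nb #.###: next=.  (t=0,i=16, bit23=0)
  nb #.##.: next=#  (t=0,i=9, bit22=1)
  nb #.#.#: next=#  (t=0,i=12, bit21=1)
  nb #.#..: next=.  (t=1,i=4, bit20=0)
  nb #..##: next=#  (t=1,i=6, bit19=1)
  nb #..#.: next=#  (t=3,i=11, bit18=1)
  nb #...#: next=.  (t=1,i=17, bit17=0)
  nb #....: next=.  (t=0,i=1, bit16=0)
  nb .####: next=.  (t=0,i=5, bit15=0)
  nb .###.: next=#  (t=4,i=19, bit14=1)
  nb .##.#: next=#  (t=0,i=10, bit13=1)
  nb .##..: next=.  (t=1,i=20, bit12=0)
  nb .#.##: next=#  (t=0,i=15, bit11=1)
  nb .#.#.: next=#  (t=0,i=13, bit10=1)
  nb .#..#: next=.  (t=1,i=5, bit9=0)
  nb .#...: next=.  (t=2,i=17, bit8=0)
  nb ..###: next=#  (t=0,i=4, bit7=1)
  nb ..##.: next=.  (t=1,i=19, bit6=0)
  nb ..#.#: next=#  (t=1,i=0, bit5=1)
  nb ..#..: next=#  (t=2,i=16, bit4=1)
  nb ...##: next=.  (t=0,i=3, bit3=0)
  nb ...#.: next=.  (t=1,i=24, bit2=0)
  nb ....#: next=#  (t=0,i=2, bit1=1)
  nb .....: next=#  (t=5,i=4, bit0=1)
  bits 00101011011011000110110010110011 = 728526003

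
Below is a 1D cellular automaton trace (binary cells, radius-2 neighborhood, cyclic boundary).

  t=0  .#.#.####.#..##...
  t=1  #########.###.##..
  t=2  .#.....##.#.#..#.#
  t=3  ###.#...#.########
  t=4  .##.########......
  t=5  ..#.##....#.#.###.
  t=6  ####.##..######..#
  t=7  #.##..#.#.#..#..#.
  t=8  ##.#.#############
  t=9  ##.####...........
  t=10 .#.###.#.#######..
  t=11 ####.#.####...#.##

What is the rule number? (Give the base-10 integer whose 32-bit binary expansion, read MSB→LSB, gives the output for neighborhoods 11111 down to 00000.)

1639890741

  ##### -> .   bit 31 = 0  t=1,i=2
  ####. -> #   bit 30 = 1  t=0,i=7
  ###.# -> #   bit 29 = 1  t=0,i=8
  ###.. -> .   bit 28 = 0  t=4,i=11
  ##.## -> .   bit 27 = 0  t=1,i=9
  ##.#. -> .   bit 26 = 0  t=0,i=9
  ##..# -> .   bit 25 = 0  t=1,i=16
  ##... -> #   bit 24 = 1  t=0,i=15
  #.### -> #   bit 23 = 1  t=0,i=5
  #.##. -> .   bit 22 = 0  t=1,i=14
  #.#.# -> #   bit 21 = 1  t=0,i=3
  #.#.. -> #   bit 20 = 1  t=0,i=10
  #..## -> #   bit 19 = 1  t=0,i=12
  #..#. -> #   bit 18 = 1  t=2,i=14
  #...# -> #   bit 17 = 1  t=3,i=6
  #.... -> .   bit 16 = 0  t=0,i=16
  .#### -> #   bit 15 = 1  t=0,i=6
  .###. -> .   bit 14 = 0  t=1,i=11
  .##.# -> #   bit 13 = 1  t=2,i=8
  .##.. -> #   bit 12 = 1  t=0,i=14
  .#.## -> #   bit 11 = 1  t=0,i=4
  .#.#. -> #   bit 10 = 1  t=0,i=2
  .#..# -> #   bit 9 = 1  t=0,i=11
  .#... -> #   bit 8 = 1  t=2,i=2
  ..### -> .   bit 7 = 0  t=1,i=0
  ..##. -> .   bit 6 = 0  t=0,i=13
  ..#.# -> #   bit 5 = 1  t=0,i=1
  ..#.. -> #   bit 4 = 1  t=7,i=13
  ...## -> .   bit 3 = 0  t=2,i=6
  ...#. -> #   bit 2 = 1  t=0,i=0
  ....# -> .   bit 1 = 0  t=0,i=17
  ..... -> #   bit 0 = 1  t=2,i=4
  bits 01100001101111101011111100110101 = 1639890741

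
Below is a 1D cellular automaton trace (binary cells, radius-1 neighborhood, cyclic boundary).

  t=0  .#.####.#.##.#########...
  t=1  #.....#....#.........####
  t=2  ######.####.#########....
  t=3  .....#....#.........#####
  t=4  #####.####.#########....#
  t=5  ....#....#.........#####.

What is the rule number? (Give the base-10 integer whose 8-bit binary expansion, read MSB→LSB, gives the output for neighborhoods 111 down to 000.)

  ### -> .   bit 7 = 0  t=0,i=4
  ##. -> #   bit 6 = 1  t=0,i=6
  #.# -> .   bit 5 = 0  t=0,i=2
  #.. -> #   bit 4 = 1  t=0,i=22
  .## -> .   bit 3 = 0  t=0,i=3
  .#. -> .   bit 2 = 0  t=0,i=1
  ..# -> #   bit 1 = 1  t=0,i=0
  ... -> #   bit 0 = 1  t=0,i=23
  bits 01010011 = 83

83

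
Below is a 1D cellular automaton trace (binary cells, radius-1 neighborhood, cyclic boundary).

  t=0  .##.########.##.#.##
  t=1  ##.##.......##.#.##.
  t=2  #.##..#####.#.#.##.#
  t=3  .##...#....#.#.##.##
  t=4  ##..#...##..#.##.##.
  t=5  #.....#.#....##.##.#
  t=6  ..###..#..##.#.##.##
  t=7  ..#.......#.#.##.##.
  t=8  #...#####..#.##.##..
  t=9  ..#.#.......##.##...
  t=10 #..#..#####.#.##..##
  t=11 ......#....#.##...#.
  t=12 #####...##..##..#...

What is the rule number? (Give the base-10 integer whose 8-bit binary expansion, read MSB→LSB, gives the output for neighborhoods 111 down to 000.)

41

  [7] ### => .  t=0,i=5
  [6] ##. => .  t=0,i=2
  [5] #.# => #  t=0,i=0
  [4] #.. => .  t=1,i=5
  [3] .## => #  t=0,i=1
  [2] .#. => .  t=0,i=16
  [1] ..# => .  t=1,i=11
  [0] ... => #  t=1,i=6
  bits 00101001 = 41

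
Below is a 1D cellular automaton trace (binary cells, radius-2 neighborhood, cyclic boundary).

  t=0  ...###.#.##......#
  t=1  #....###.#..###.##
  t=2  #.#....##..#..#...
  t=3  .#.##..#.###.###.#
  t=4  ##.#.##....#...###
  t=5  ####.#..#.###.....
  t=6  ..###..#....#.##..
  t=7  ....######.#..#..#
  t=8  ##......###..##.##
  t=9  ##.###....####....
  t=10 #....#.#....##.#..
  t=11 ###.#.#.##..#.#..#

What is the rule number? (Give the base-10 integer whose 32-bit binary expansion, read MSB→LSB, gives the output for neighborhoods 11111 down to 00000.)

1986856277

  #####|.  b31=0 t=4,i=17
  ####.|#  b30=1 t=4,i=0
  ###.#|#  b29=1 t=0,i=5
  ###..|#  b28=1 t=1,i=0
  ##.##|.  b27=0 t=1,i=15
  ##.#.|#  b26=1 t=0,i=6
  ##..#|#  b25=1 t=2,i=9
  ##...|.  b24=0 t=0,i=11
  #.###|.  b23=0 t=1,i=16
  #.##.|#  b22=1 t=0,i=9
  #.#.#|#  b21=1 t=0,i=7
  #.#..|.  b20=0 t=1,i=9
  #..##|#  b19=1 t=1,i=11
  #..#.|#  b18=1 t=2,i=10
  #...#|.  b17=0 t=0,i=1
  #....|#  b16=1 t=0,i=12
  .####|.  b15=0 t=4,i=16
  .###.|.  b14=0 t=0,i=4
  .##.#|.  b13=0 t=8,i=14
  .##..|.  b12=0 t=0,i=10
  .#.##|.  b11=0 t=0,i=8
  .#.#.|#  b10=1 t=2,i=1
  .#..#|.  b9=0 t=1,i=10
  .#...|#  b8=1 t=0,i=0
  ..###|.  b7=0 t=0,i=3
  ..##.|#  b6=1 t=2,i=7
  ..#.#|.  b5=0 t=2,i=0
  ..#..|#  b4=1 t=0,i=17
  ...##|.  b3=0 t=0,i=2
  ...#.|#  b2=1 t=0,i=16
  ....#|.  b1=0 t=0,i=15
  .....|#  b0=1 t=0,i=13
  bits 01110110011011010000010101010101 = 1986856277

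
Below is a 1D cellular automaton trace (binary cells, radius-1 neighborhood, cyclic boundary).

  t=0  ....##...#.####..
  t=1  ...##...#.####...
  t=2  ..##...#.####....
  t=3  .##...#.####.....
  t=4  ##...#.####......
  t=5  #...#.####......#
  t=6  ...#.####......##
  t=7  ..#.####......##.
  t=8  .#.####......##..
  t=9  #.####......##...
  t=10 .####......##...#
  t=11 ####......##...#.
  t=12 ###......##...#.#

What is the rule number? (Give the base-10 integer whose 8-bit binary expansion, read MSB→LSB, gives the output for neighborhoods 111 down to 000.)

170

  nb ###: next=#  (t=0,i=12, bit7=1)
  nb ##.: next=.  (t=0,i=5, bit6=0)
  nb #.#: next=#  (t=0,i=10, bit5=1)
  nb #..: next=.  (t=0,i=6, bit4=0)
  nb .##: next=#  (t=0,i=4, bit3=1)
  nb .#.: next=.  (t=0,i=9, bit2=0)
  nb ..#: next=#  (t=0,i=3, bit1=1)
  nb ...: next=.  (t=0,i=0, bit0=0)
  bits 10101010 = 170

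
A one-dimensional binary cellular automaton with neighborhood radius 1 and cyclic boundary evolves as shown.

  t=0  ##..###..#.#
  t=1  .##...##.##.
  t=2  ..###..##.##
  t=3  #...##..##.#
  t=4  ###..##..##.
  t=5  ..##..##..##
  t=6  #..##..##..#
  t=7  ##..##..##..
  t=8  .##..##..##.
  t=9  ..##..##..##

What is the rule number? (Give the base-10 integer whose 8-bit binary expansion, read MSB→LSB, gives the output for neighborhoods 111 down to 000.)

117

  ###|.  b7=0 t=0,i=0
  ##.|#  b6=1 t=0,i=1
  #.#|#  b5=1 t=0,i=10
  #..|#  b4=1 t=0,i=2
  .##|.  b3=0 t=0,i=4
  .#.|#  b2=1 t=0,i=9
  ..#|.  b1=0 t=0,i=3
  ...|#  b0=1 t=1,i=4
  bits 01110101 = 117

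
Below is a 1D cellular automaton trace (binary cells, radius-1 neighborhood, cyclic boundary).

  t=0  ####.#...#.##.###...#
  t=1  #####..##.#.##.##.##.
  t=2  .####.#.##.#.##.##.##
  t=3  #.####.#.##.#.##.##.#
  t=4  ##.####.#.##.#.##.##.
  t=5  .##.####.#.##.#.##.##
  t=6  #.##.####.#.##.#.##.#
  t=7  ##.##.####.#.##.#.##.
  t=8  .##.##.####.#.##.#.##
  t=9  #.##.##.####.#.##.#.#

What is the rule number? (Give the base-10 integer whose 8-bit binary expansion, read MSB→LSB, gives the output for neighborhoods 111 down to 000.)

227

  nb ###: next=#  (t=0,i=0, bit7=1)
  nb ##.: next=#  (t=0,i=3, bit6=1)
  nb #.#: next=#  (t=0,i=4, bit5=1)
  nb #..: next=.  (t=0,i=6, bit4=0)
  nb .##: next=.  (t=0,i=11, bit3=0)
  nb .#.: next=.  (t=0,i=5, bit2=0)
  nb ..#: next=#  (t=0,i=8, bit1=1)
  nb ...: next=#  (t=0,i=7, bit0=1)
  bits 11100011 = 227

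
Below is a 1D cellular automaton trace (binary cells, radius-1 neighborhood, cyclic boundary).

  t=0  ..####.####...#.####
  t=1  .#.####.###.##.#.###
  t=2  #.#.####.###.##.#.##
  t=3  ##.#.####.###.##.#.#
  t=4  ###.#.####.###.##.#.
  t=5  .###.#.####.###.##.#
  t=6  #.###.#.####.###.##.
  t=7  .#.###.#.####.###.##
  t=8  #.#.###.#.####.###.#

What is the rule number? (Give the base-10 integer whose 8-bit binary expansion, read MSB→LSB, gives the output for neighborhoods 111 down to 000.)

  nb ###: next=#  (t=0,i=3, bit7=1)
  nb ##.: next=#  (t=0,i=5, bit6=1)
  nb #.#: next=#  (t=0,i=6, bit5=1)
  nb #..: next=.  (t=0,i=0, bit4=0)
  nb .##: next=.  (t=0,i=2, bit3=0)
  nb .#.: next=.  (t=0,i=14, bit2=0)
  nb ..#: next=#  (t=0,i=1, bit1=1)
  nb ...: next=#  (t=0,i=12, bit0=1)
  bits 11100011 = 227

227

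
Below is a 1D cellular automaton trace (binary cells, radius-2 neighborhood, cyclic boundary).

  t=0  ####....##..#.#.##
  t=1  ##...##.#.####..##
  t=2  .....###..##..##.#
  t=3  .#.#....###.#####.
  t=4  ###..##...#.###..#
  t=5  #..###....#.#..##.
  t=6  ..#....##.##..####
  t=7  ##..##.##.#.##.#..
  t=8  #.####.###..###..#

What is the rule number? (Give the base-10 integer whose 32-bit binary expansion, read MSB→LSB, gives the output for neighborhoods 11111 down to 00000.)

  ##### -> #   bit 31 = 1  t=0,i=0
  ####. -> .   bit 30 = 0  t=0,i=2
  ###.# -> #   bit 29 = 1  t=3,i=10
  ###.. -> .   bit 28 = 0  t=0,i=3
  ##.## -> .   bit 27 = 0  t=3,i=11
  ##.#. -> #   bit 26 = 1  t=1,i=7
  ##..# -> #   bit 25 = 1  t=0,i=10
  ##... -> .   bit 24 = 0  t=0,i=4
  #.### -> #   bit 23 = 1  t=0,i=16
  #.##. -> #   bit 22 = 1  t=6,i=10
  #.#.# -> .   bit 21 = 0  t=0,i=14
  #.#.. -> .   bit 20 = 0  t=2,i=17
  #..## -> #   bit 19 = 1  t=1,i=15
  #..#. -> #   bit 18 = 1  t=0,i=11
  #...# -> .   bit 17 = 0  t=1,i=3
  #.... -> #   bit 16 = 1  t=0,i=5
  .#### -> #   bit 15 = 1  t=0,i=17
  .###. -> .   bit 14 = 0  t=2,i=6
  .##.# -> #   bit 13 = 1  t=1,i=6
  .##.. -> .   bit 12 = 0  t=0,i=9
  .#.## -> .   bit 11 = 0  t=0,i=15
  .#.#. -> #   bit 10 = 1  t=0,i=13
  .#..# -> .   bit 9 = 0  t=5,i=1
  .#... -> .   bit 8 = 0  t=2,i=0
  ..### -> .   bit 7 = 0  t=1,i=16
  ..##. -> #   bit 6 = 1  t=0,i=8
  ..#.# -> #   bit 5 = 1  t=0,i=12
  ..#.. -> .   bit 4 = 0  t=6,i=2
  ...## -> .   bit 3 = 0  t=0,i=7
  ...#. -> .   bit 2 = 0  t=4,i=9
  ....# -> #   bit 1 = 1  t=0,i=6
  ..... -> .   bit 0 = 0  t=2,i=2
  bits 10100110110011011010010001100010 = 2798494818

2798494818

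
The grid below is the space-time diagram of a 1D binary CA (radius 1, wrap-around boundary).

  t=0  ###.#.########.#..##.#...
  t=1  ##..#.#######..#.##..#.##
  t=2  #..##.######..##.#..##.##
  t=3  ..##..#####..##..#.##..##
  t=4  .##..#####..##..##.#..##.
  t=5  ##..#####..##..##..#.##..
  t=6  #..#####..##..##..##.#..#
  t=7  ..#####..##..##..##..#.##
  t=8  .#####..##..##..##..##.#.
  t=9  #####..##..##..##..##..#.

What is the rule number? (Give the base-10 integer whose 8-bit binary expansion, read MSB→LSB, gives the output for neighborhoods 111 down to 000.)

  nb ###: next=#  (t=0,i=1, bit7=1)
  nb ##.: next=.  (t=0,i=2, bit6=0)
  nb #.#: next=.  (t=0,i=3, bit5=0)
  nb #..: next=.  (t=0,i=16, bit4=0)
  nb .##: next=#  (t=0,i=0, bit3=1)
  nb .#.: next=#  (t=0,i=4, bit2=1)
  nb ..#: next=#  (t=0,i=17, bit1=1)
  nb ...: next=#  (t=0,i=23, bit0=1)
  bits 10001111 = 143

143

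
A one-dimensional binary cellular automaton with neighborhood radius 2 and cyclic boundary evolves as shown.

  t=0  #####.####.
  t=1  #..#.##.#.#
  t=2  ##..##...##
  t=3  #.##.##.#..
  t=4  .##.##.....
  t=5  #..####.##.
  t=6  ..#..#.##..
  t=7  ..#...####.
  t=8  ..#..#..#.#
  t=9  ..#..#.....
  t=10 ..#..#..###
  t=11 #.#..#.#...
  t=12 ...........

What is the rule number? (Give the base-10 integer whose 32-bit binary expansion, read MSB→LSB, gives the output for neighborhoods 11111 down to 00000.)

1271404569

  [31] ##### => .  t=0,i=2
  [30] ####. => #  t=0,i=3
  [29] ###.# => .  t=0,i=4
  [28] ###.. => .  t=2,i=1
  [27] ##.## => #  t=0,i=5
  [26] ##.#. => .  t=1,i=7
  [25] ##..# => #  t=1,i=1
  [24] ##... => #  t=2,i=6
  [23] #.### => #  t=0,i=0
  [22] #.##. => #  t=1,i=5
  [21] #.#.# => .  t=1,i=8
  [20] #.#.. => .  t=3,i=8
  [19] #..## => #  t=2,i=3
  [18] #..#. => .  t=1,i=2
  [17] #...# => .  t=2,i=7
  [16] #.... => .  t=4,i=7
  [15] .#### => .  t=0,i=1
  [14] .###. => .  t=10,i=9
  [13] .##.# => .  t=1,i=6
  [12] .##.. => #  t=1,i=0
  [11] .#.## => #  t=1,i=4
  [10] .#.#. => .  t=8,i=9
  [9] .#..# => .  t=3,i=9
  [8] .#... => .  t=7,i=3
  [7] ..### => .  t=2,i=9
  [6] ..##. => .  t=2,i=4
  [5] ..#.# => .  t=1,i=3
  [4] ..#.. => #  t=6,i=2
  [3] ...## => #  t=2,i=8
  [2] ...#. => .  t=6,i=1
  [1] ....# => .  t=4,i=10
  [0] ..... => #  t=4,i=8
  bits 01001011110010000001100000011001 = 1271404569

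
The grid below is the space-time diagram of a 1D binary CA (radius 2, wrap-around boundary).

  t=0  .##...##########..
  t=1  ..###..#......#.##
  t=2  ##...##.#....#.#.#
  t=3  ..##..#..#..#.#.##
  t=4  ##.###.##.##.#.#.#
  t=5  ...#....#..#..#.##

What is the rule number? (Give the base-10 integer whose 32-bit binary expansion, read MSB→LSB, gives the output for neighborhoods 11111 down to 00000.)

1133428484

  #####|.  b31=0 t=0,i=8
  ####.|#  b30=1 t=0,i=14
  ###.#|.  b29=0 t=4,i=1
  ###..|.  b28=0 t=0,i=15
  ##.##|.  b27=0 t=4,i=2
  ##.#.|.  b26=0 t=2,i=7
  ##..#|#  b25=1 t=1,i=0
  ##...|#  b24=1 t=0,i=3
  #.###|#  b23=1 t=2,i=17
  #.##.|.  b22=0 t=1,i=16
  #.#.#|.  b21=0 t=2,i=15
  #.#..|.  b20=0 t=2,i=8
  #..##|#  b19=1 t=1,i=1
  #..#.|#  b18=1 t=1,i=6
  #...#|#  b17=1 t=0,i=4
  #....|.  b16=0 t=1,i=9
  .####|#  b15=1 t=0,i=7
  .###.|.  b14=0 t=1,i=3
  .##.#|#  b13=1 t=2,i=6
  .##..|#  b12=1 t=0,i=2
  .#.##|#  b11=1 t=1,i=15
  .#.#.|#  b10=1 t=2,i=14
  .#..#|#  b9=1 t=3,i=7
  .#...|#  b8=1 t=1,i=8
  ..###|.  b7=0 t=0,i=6
  ..##.|.  b6=0 t=0,i=1
  ..#.#|.  b5=0 t=1,i=14
  ..#..|.  b4=0 t=1,i=7
  ...##|.  b3=0 t=0,i=0
  ...#.|#  b2=1 t=1,i=13
  ....#|.  b1=0 t=1,i=12
  .....|.  b0=0 t=1,i=10
  bits 01000011100011101011111100000100 = 1133428484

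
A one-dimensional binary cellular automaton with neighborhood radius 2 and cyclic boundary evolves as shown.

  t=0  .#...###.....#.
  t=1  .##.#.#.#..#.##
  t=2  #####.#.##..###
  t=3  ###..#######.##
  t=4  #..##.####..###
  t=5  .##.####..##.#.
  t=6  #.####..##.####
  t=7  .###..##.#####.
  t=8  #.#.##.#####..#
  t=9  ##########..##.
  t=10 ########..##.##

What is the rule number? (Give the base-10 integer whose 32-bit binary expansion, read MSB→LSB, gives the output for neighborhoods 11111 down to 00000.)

2415459098

  nb #####: next=#  (t=2,i=0, bit31=1)
  nb ####.: next=.  (t=2,i=3, bit30=0)
  nb ###.#: next=.  (t=2,i=4, bit29=0)
  nb ###..: next=.  (t=0,i=7, bit28=0)
  nb ##.##: next=#  (t=1,i=0, bit27=1)
  nb ##.#.: next=#  (t=1,i=3, bit26=1)
  nb ##..#: next=#  (t=2,i=10, bit25=1)
  nb ##...: next=#  (t=0,i=8, bit24=1)
  nb #.###: next=#  (t=3,i=13, bit23=1)
  nb #.##.: next=#  (t=1,i=1, bit22=1)
  nb #.#.#: next=#  (t=1,i=4, bit21=1)
  nb #.#..: next=#  (t=1,i=8, bit20=1)
  nb #..##: next=#  (t=2,i=11, bit19=1)
  nb #..#.: next=.  (t=0,i=0, bit18=0)
  nb #...#: next=.  (t=0,i=3, bit17=0)
  nb #....: next=.  (t=0,i=9, bit16=0)
  nb .####: next=#  (t=2,i=13, bit15=1)
  nb .###.: next=#  (t=0,i=6, bit14=1)
  nb .##.#: next=#  (t=1,i=2, bit13=1)
  nb .##..: next=#  (t=2,i=9, bit12=1)
  nb .#.##: next=#  (t=1,i=12, bit11=1)
  nb .#.#.: next=.  (t=1,i=5, bit10=0)
  nb .#..#: next=#  (t=0,i=14, bit9=1)
  nb .#...: next=#  (t=0,i=2, bit8=1)
  nb ..###: next=.  (t=0,i=5, bit7=0)
  nb ..##.: next=.  (t=4,i=3, bit6=0)
  nb ..#.#: next=.  (t=1,i=11, bit5=0)
  nb ..#..: next=#  (t=0,i=1, bit4=1)
  nb ...##: next=#  (t=0,i=4, bit3=1)
  nb ...#.: next=.  (t=0,i=12, bit2=0)
  nb ....#: next=#  (t=0,i=11, bit1=1)
  nb .....: next=.  (t=0,i=10, bit0=0)
  bits 10001111111110001111101100011010 = 2415459098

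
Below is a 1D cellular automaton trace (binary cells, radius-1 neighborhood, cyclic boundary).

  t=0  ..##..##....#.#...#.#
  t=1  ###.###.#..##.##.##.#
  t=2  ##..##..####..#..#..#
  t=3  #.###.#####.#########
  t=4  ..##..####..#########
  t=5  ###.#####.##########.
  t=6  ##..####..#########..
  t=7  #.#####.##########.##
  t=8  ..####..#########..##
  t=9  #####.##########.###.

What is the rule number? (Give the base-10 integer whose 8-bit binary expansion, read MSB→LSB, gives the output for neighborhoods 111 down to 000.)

  [7] ### => #  t=1,i=0
  [6] ##. => .  t=0,i=3
  [5] #.# => .  t=0,i=13
  [4] #.. => #  t=0,i=0
  [3] .## => #  t=0,i=2
  [2] .#. => #  t=0,i=12
  [1] ..# => #  t=0,i=1
  [0] ... => .  t=0,i=9
  bits 10011110 = 158

158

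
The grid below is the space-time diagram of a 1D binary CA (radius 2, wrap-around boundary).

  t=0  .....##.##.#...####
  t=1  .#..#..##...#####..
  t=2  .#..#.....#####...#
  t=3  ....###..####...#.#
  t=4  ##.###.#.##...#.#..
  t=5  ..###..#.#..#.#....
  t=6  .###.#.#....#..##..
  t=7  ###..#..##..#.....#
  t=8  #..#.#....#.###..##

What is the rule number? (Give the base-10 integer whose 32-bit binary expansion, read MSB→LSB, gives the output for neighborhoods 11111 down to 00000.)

  ##### -> #   bit 31 = 1  t=1,i=14
  ####. -> .   bit 30 = 0  t=0,i=17
  ###.# -> .   bit 29 = 0  t=4,i=5
  ###.. -> .   bit 28 = 0  t=0,i=18
  ##.## -> #   bit 27 = 1  t=0,i=7
  ##.#. -> .   bit 26 = 0  t=0,i=10
  ##..# -> #   bit 25 = 1  t=3,i=7
  ##... -> .   bit 24 = 0  t=0,i=0
  #.### -> #   bit 23 = 1  t=4,i=3
  #.##. -> #   bit 22 = 1  t=0,i=8
  #.#.# -> #   bit 21 = 1  t=4,i=7
  #.#.. -> .   bit 20 = 0  t=0,i=11
  #..## -> .   bit 19 = 0  t=1,i=6
  #..#. -> .   bit 18 = 0  t=1,i=3
  #...# -> #   bit 17 = 1  t=0,i=13
  #.... -> #   bit 16 = 1  t=0,i=1
  .#### -> #   bit 15 = 1  t=0,i=16
  .###. -> #   bit 14 = 1  t=3,i=5
  .##.# -> .   bit 13 = 0  t=0,i=6
  .##.. -> .   bit 12 = 0  t=1,i=8
  .#.## -> .   bit 11 = 0  t=4,i=8
  .#.#. -> .   bit 10 = 0  t=2,i=0
  .#..# -> .   bit 9 = 0  t=1,i=2
  .#... -> #   bit 8 = 1  t=0,i=12
  ..### -> #   bit 7 = 1  t=0,i=15
  ..##. -> .   bit 6 = 0  t=0,i=5
  ..#.# -> #   bit 5 = 1  t=2,i=18
  ..#.. -> #   bit 4 = 1  t=1,i=1
  ...## -> #   bit 3 = 1  t=0,i=4
  ...#. -> .   bit 2 = 0  t=1,i=0
  ....# -> .   bit 1 = 0  t=0,i=3
  ..... -> .   bit 0 = 0  t=0,i=2
  bits 10001010111000111100000110111000 = 2330182072

2330182072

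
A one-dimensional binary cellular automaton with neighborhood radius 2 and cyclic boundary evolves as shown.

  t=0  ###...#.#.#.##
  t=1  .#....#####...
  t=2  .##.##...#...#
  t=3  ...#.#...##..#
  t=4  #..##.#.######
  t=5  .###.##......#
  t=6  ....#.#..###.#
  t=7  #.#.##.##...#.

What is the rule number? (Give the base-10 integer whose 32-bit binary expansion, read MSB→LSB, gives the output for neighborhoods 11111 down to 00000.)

  ##### -> .   bit 31 = 0  t=0,i=0
  ####. -> #   bit 30 = 1  t=0,i=1
  ###.# -> .   bit 29 = 0  t=5,i=3
  ###.. -> .   bit 28 = 0  t=0,i=2
  ##.## -> #   bit 27 = 1  t=2,i=3
  ##.#. -> #   bit 26 = 1  t=4,i=5
  ##..# -> #   bit 25 = 1  t=3,i=11
  ##... -> .   bit 24 = 0  t=0,i=3
  #.### -> .   bit 23 = 0  t=0,i=12
  #.##. -> .   bit 22 = 0  t=2,i=1
  #.#.# -> #   bit 21 = 1  t=0,i=8
  #.#.. -> .   bit 20 = 0  t=3,i=5
  #..## -> #   bit 19 = 1  t=4,i=2
  #..#. -> #   bit 18 = 1  t=3,i=12
  #...# -> .   bit 17 = 0  t=0,i=4
  #.... -> .   bit 16 = 0  t=1,i=3
  .#### -> .   bit 15 = 0  t=0,i=13
  .###. -> .   bit 14 = 0  t=5,i=2
  .##.# -> .   bit 13 = 0  t=2,i=2
  .##.. -> #   bit 12 = 1  t=2,i=5
  .#.## -> .   bit 11 = 0  t=0,i=11
  .#.#. -> #   bit 10 = 1  t=0,i=7
  .#..# -> #   bit 9 = 1  t=6,i=7
  .#... -> #   bit 8 = 1  t=1,i=2
  ..### -> .   bit 7 = 0  t=1,i=6
  ..##. -> #   bit 6 = 1  t=3,i=9
  ..#.# -> #   bit 5 = 1  t=0,i=6
  ..#.. -> #   bit 4 = 1  t=1,i=1
  ...## -> #   bit 3 = 1  t=1,i=5
  ...#. -> .   bit 2 = 0  t=0,i=5
  ....# -> #   bit 1 = 1  t=1,i=4
  ..... -> #   bit 0 = 1  t=5,i=9
  bits 01001110001011000001011101111011 = 1311512443

1311512443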